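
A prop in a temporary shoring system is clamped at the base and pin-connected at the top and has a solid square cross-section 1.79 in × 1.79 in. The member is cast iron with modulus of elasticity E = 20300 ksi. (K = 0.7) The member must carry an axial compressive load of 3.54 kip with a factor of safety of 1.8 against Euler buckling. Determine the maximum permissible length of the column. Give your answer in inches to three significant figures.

L_max ≈ 234 in

I = a⁴/12 = 1.79⁴/12 = 0.8555 in⁴
Required critical load P_cr = n·P = 1.8 × 3.54 = 6.372 kip = 6.372×10^3 lb
From P_cr = π²EI/(K·L)²:  L = (1/K)·√(π²EI/P_cr) = (1/0.7)·√(π²×2.03×10^7×0.8555/6.372×10^3)
L = 234 in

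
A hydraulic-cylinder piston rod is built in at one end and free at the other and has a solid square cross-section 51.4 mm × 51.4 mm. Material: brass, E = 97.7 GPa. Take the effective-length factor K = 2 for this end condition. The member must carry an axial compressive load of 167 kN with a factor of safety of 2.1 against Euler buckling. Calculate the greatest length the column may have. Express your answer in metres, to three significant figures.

I = a⁴/12 = 51.4⁴/12 = 5.817×10^5 mm⁴
I = 5.817×10^-7 m⁴
Required critical load P_cr = n·P = 2.1 × 167 = 350.7 kN = 3.507×10^5 N
From P_cr = π²EI/(K·L)²:  L = (1/K)·√(π²EI/P_cr) = (1/2)·√(π²×9.77×10^10×5.817×10^-7/3.507×10^5)
L = 0.632 m

L_max ≈ 0.632 m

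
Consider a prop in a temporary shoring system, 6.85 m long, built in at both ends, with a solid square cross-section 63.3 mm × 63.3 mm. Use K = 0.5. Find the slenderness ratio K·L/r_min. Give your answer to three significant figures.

λ ≈ 187

I = a⁴/12 = 63.3⁴/12 = 1.338×10^6 mm⁴
A = 4.007×10^3 mm²;  r_min = √(I/A) = √(1.338×10^6/4.007×10^3) = 18.27 mm
L_e = K·L = 0.5 × 6.85 m = 3.425 m = 3425.0 mm
λ = L_e / r_min = 3425.0 / 18.27 = 187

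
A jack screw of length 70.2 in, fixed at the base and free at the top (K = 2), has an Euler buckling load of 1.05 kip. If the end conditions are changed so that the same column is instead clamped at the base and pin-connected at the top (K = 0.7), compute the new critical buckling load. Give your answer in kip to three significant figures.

P_cr ≈ 8.57 kip

P_cr ∝ 1/K², so P_cr,new = P_cr,old × (K_old/K_new)² = 1.05 × (2/0.7)²
= 1.05 × 8.163 = 8.57 kip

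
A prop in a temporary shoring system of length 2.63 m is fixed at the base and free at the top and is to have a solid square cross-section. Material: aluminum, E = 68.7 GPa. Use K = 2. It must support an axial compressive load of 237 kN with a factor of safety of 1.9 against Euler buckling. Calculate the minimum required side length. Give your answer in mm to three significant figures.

a ≈ 122 mm

Required P_cr = n·P = 1.9 × 237 = 450.3 kN
L_e = K·L = 2 × 2.63 = 5.260 m
Required I = P_cr·L_e²/(π²E) = 4.503×10^5 × 5.260² / (π² × 6.87×10^10) = 1.837×10^-5 m⁴
I_req = 1.837×10^7 mm⁴
Solid square: I = a⁴/12  ⇒  a = (12I)^(1/4) = (12×1.837×10^7)^(1/4) = 122 mm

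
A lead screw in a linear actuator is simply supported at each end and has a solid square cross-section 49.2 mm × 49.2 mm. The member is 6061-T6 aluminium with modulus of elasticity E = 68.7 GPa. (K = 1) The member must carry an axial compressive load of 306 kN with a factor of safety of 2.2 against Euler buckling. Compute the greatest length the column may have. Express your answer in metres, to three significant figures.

I = a⁴/12 = 49.2⁴/12 = 4.883×10^5 mm⁴
I = 4.883×10^-7 m⁴
Required critical load P_cr = n·P = 2.2 × 306 = 673.2 kN = 6.732×10^5 N
From P_cr = π²EI/(K·L)²:  L = (1/K)·√(π²EI/P_cr) = (1/1)·√(π²×6.87×10^10×4.883×10^-7/6.732×10^5)
L = 0.701 m

L_max ≈ 0.701 m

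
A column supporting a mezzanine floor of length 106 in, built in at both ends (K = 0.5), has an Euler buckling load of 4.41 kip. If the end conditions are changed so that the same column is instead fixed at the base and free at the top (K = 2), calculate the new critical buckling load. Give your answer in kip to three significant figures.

P_cr ≈ 0.276 kip

P_cr ∝ 1/K², so P_cr,new = P_cr,old × (K_old/K_new)² = 4.41 × (0.5/2)²
= 4.41 × 0.06250 = 0.276 kip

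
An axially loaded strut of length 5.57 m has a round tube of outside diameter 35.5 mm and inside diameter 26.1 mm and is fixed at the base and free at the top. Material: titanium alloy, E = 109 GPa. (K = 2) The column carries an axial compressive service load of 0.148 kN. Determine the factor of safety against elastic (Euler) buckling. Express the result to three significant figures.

n ≈ 3.23

d_o = 35.5 mm, d_i = 26.1 mm
I = π(d_o⁴ − d_i⁴)/64 = π(35.5⁴ − 26.10⁴)/64 = 5.518×10^4 mm⁴
I = 5.518×10^4 mm⁴ = 5.518×10^-8 m⁴
Effective length L_e = K·L = 2 × 5.57 = 11.14 m
P_cr = π²EI / L_e² = π² × 109×10⁹ × 5.518×10^-8 / 11.14² = 478.4 N
Factor of safety n = P_cr / P = 0.47837 / 0.148 = 3.23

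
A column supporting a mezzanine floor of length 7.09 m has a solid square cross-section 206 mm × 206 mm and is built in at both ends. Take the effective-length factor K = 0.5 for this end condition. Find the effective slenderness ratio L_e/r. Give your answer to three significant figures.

I = a⁴/12 = 206⁴/12 = 1.501×10^8 mm⁴
A = 4.244×10^4 mm²;  r_min = √(I/A) = √(1.501×10^8/4.244×10^4) = 59.47 mm
L_e = K·L = 0.5 × 7.09 m = 3.545 m = 3545.0 mm
λ = L_e / r_min = 3545.0 / 59.47 = 59.6

λ ≈ 59.6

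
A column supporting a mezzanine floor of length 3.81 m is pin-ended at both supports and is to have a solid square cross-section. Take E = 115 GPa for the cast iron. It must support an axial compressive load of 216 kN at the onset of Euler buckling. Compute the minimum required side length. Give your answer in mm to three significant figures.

L_e = K·L = 1 × 3.81 = 3.810 m
Required I = P_cr·L_e²/(π²E) = 2.160×10^5 × 3.810² / (π² × 1.15×10^11) = 2.763×10^-6 m⁴
I_req = 2.763×10^6 mm⁴
Solid square: I = a⁴/12  ⇒  a = (12I)^(1/4) = (12×2.763×10^6)^(1/4) = 75.9 mm

a ≈ 75.9 mm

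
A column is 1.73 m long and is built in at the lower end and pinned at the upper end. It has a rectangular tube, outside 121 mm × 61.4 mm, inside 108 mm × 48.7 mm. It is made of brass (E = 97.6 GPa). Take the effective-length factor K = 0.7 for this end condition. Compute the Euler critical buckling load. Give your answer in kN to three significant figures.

P_cr ≈ 850 kN

Weak-axis I_min = (h_o·b_o³ − h_i·b_i³)/12 with b_o = 61.4, b_i = 48.70 mm (shorter outer/inner sides).
I_min = (121×61.4³ − 108.0×48.70³)/12 = 1.295×10^6 mm⁴
I = 1.295×10^6 mm⁴ = 1.295×10^-6 m⁴
Effective length L_e = K·L = 0.7 × 1.73 = 1.211 m
P_cr = π²EI / L_e² = π² × 97.6×10⁹ × 1.295×10^-6 / 1.211² = 8.503×10^5 N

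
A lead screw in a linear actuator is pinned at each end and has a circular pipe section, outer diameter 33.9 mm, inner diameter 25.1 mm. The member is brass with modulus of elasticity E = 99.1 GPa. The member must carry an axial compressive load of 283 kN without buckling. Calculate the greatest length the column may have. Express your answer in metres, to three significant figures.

d_o = 33.9 mm, d_i = 25.1 mm
I = π(d_o⁴ − d_i⁴)/64 = π(33.9⁴ − 25.10⁴)/64 = 4.535×10^4 mm⁴
I = 4.535×10^-8 m⁴
At the buckling limit P_cr = P = 2.830×10^5 N
From P_cr = π²EI/(K·L)²:  L = (1/K)·√(π²EI/P_cr) = (1/1)·√(π²×9.91×10^10×4.535×10^-8/2.830×10^5)
L = 0.396 m

L_max ≈ 0.396 m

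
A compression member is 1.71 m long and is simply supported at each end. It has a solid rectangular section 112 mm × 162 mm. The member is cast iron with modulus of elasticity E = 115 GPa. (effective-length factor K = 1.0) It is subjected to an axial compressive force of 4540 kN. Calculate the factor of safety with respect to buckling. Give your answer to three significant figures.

Buckling occurs about the weak axis: I_min = h·b³/12 with b = 112 mm (the shorter side).
I_min = 162×112³/12 = 1.897×10^7 mm⁴
I = 1.897×10^7 mm⁴ = 1.897×10^-5 m⁴
Effective length L_e = K·L = 1 × 1.71 = 1.710 m
P_cr = π²EI / L_e² = π² × 115×10⁹ × 1.897×10^-5 / 1.710² = 7.362×10^6 N
Factor of safety n = P_cr / P = 7362.0 / 4540 = 1.62

n ≈ 1.62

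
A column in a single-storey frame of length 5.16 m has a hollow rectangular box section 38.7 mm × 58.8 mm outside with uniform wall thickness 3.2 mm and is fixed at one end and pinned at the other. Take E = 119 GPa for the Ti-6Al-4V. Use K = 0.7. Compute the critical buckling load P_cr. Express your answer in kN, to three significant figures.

P_cr ≈ 12.3 kN

Inner dimensions: h_i = 58.8 − 2×3.2 = 52.40 mm, b_i = 38.7 − 2×3.2 = 32.30 mm
Weak-axis I_min = (h_o·b_o³ − h_i·b_i³)/12 with b_o = 38.7, b_i = 32.30 mm (shorter outer/inner sides).
I_min = (58.8×38.7³ − 52.40×32.30³)/12 = 1.369×10^5 mm⁴
I = 1.369×10^5 mm⁴ = 1.369×10^-7 m⁴
Effective length L_e = K·L = 0.7 × 5.16 = 3.612 m
P_cr = π²EI / L_e² = π² × 119×10⁹ × 1.369×10^-7 / 3.612² = 1.232×10^4 N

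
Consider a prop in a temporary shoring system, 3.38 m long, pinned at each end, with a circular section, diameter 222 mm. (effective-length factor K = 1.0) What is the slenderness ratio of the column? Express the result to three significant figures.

λ ≈ 60.9

For a solid circle r = d/4 = 222/4 = 55.50 mm
L_e = K·L = 1 × 3.38 m = 3.380 m = 3380.0 mm
λ = L_e / r_min = 3380.0 / 55.50 = 60.9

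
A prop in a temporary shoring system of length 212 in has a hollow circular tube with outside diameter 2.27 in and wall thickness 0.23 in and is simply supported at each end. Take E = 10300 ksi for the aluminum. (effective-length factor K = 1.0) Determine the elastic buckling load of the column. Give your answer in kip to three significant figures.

Inner diameter d_i = 2.27 − 2×0.23 = 1.810 in
I = π(d_o⁴ − d_i⁴)/64 = π(2.27⁴ − 1.810⁴)/64 = 0.7765 in⁴
Effective length L_e = K·L = 1 × 212 = 212.0 in
P_cr = π²EI / L_e² = π² × 10300×10³ × 0.7765 / 212.0² = 1.756×10^3 lb

P_cr ≈ 1.76 kip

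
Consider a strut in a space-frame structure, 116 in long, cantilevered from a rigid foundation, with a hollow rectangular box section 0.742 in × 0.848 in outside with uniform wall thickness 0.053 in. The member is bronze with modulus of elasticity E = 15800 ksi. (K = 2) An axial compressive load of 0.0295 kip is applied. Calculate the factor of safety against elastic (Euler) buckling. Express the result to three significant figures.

n ≈ 1.27

Inner dimensions: h_i = 0.848 − 2×0.053 = 0.7420 in, b_i = 0.742 − 2×0.053 = 0.6360 in
Weak-axis I_min = (h_o·b_o³ − h_i·b_i³)/12 with b_o = 0.742, b_i = 0.6360 in (shorter outer/inner sides).
I_min = (0.848×0.742³ − 0.7420×0.6360³)/12 = 1.296×10^-2 in⁴
Effective length L_e = K·L = 2 × 116 = 232.0 in
P_cr = π²EI / L_e² = π² × 15800×10³ × 1.296×10^-2 / 232.0² = 37.55 lb
Factor of safety n = P_cr / P = 0.037552 / 0.0295 = 1.27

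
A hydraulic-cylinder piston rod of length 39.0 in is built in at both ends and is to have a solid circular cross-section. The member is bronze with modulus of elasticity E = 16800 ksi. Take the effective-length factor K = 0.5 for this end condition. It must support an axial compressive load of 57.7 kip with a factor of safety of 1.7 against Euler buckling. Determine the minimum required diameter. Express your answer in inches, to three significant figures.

d ≈ 1.46 in

Required P_cr = n·P = 1.7 × 57.7 = 98.09 kip
L_e = K·L = 0.5 × 39.0 = 19.50 in
Required I = P_cr·L_e²/(π²E) = 9.809×10^4 × 19.50² / (π² × 1.68×10^7) = 0.2249 in⁴
Solid circle: I = πd⁴/64  ⇒  d = (64I/π)^(1/4) = (64×0.2249/π)^(1/4) = 1.46 in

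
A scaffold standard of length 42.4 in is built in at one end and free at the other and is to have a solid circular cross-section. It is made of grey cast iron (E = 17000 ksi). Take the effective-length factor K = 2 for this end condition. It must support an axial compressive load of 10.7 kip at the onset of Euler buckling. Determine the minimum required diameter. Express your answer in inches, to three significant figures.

d ≈ 1.75 in

L_e = K·L = 2 × 42.4 = 84.80 in
Required I = P_cr·L_e²/(π²E) = 1.070×10^4 × 84.80² / (π² × 1.70×10^7) = 0.4586 in⁴
Solid circle: I = πd⁴/64  ⇒  d = (64I/π)^(1/4) = (64×0.4586/π)^(1/4) = 1.75 in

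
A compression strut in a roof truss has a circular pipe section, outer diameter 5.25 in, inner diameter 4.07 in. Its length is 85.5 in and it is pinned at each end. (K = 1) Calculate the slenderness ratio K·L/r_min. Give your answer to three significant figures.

λ ≈ 51.5

d_o = 5.25 in, d_i = 4.07 in
I = π(d_o⁴ − d_i⁴)/64 = π(5.25⁴ − 4.070⁴)/64 = 23.82 in⁴
A = 8.637 in²;  r_min = √(I/A) = √(23.82/8.637) = 1.661 in
L_e = K·L = 1 × 85.5 = 85.50 in
λ = L_e / r_min = 85.500 / 1.661 = 51.5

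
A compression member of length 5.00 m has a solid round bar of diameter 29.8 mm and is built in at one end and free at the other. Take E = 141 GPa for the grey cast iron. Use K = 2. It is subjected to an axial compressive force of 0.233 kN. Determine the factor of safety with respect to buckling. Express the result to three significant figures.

n ≈ 2.31

I = πd⁴/64 = π×29.8⁴/64 = 3.871×10^4 mm⁴
I = 3.871×10^4 mm⁴ = 3.871×10^-8 m⁴
Effective length L_e = K·L = 2 × 5.00 = 10.00 m
P_cr = π²EI / L_e² = π² × 141×10⁹ × 3.871×10^-8 / 10.00² = 538.7 N
Factor of safety n = P_cr / P = 0.53871 / 0.233 = 2.31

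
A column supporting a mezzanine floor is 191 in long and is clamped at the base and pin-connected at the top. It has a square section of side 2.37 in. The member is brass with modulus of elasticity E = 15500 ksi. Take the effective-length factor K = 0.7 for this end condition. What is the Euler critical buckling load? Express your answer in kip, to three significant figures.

I = a⁴/12 = 2.37⁴/12 = 2.629 in⁴
Effective length L_e = K·L = 0.7 × 191 = 133.7 in
P_cr = π²EI / L_e² = π² × 15500×10³ × 2.629 / 133.7² = 2.250×10^4 lb

P_cr ≈ 22.5 kip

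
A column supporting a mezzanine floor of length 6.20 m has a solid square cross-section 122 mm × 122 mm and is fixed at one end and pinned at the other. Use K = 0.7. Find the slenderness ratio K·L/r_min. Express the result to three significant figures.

For a square r = a/√12 = 122/√12 = 35.22 mm
L_e = K·L = 0.7 × 6.20 m = 4.340 m = 4340.0 mm
λ = L_e / r_min = 4340.0 / 35.22 = 123

λ ≈ 123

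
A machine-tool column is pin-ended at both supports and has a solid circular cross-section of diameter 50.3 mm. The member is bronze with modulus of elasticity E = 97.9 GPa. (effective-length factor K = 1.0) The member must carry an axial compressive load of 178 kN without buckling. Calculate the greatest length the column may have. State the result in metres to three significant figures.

L_max ≈ 1.31 m

I = πd⁴/64 = π×50.3⁴/64 = 3.142×10^5 mm⁴
I = 3.142×10^-7 m⁴
At the buckling limit P_cr = P = 1.780×10^5 N
From P_cr = π²EI/(K·L)²:  L = (1/K)·√(π²EI/P_cr) = (1/1)·√(π²×9.79×10^10×3.142×10^-7/1.780×10^5)
L = 1.31 m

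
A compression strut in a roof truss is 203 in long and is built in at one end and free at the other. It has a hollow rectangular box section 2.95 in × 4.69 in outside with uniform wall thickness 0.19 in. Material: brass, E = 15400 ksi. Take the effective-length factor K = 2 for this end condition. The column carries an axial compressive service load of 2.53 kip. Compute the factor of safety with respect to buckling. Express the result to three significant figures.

n ≈ 1.43

Inner dimensions: h_i = 4.69 − 2×0.19 = 4.310 in, b_i = 2.95 − 2×0.19 = 2.570 in
Weak-axis I_min = (h_o·b_o³ − h_i·b_i³)/12 with b_o = 2.95, b_i = 2.570 in (shorter outer/inner sides).
I_min = (4.69×2.95³ − 4.310×2.570³)/12 = 3.937 in⁴
Effective length L_e = K·L = 2 × 203 = 406.0 in
P_cr = π²EI / L_e² = π² × 15400×10³ × 3.937 / 406.0² = 3.630×10^3 lb
Factor of safety n = P_cr / P = 3.6301 / 2.53 = 1.43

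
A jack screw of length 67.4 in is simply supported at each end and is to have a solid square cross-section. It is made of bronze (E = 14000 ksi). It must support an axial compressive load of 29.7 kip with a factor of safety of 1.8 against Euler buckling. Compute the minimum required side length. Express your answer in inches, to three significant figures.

a ≈ 2.14 in

Required P_cr = n·P = 1.8 × 29.7 = 53.46 kip
L_e = K·L = 1 × 67.4 = 67.40 in
Required I = P_cr·L_e²/(π²E) = 5.346×10^4 × 67.40² / (π² × 1.40×10^7) = 1.758 in⁴
Solid square: I = a⁴/12  ⇒  a = (12I)^(1/4) = (12×1.758)^(1/4) = 2.14 in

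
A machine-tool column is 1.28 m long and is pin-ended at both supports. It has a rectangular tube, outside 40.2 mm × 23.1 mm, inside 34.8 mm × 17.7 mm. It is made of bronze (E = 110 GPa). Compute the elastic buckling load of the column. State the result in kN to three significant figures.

P_cr ≈ 16.7 kN

Weak-axis I_min = (h_o·b_o³ − h_i·b_i³)/12 with b_o = 23.1, b_i = 17.70 mm (shorter outer/inner sides).
I_min = (40.2×23.1³ − 34.80×17.70³)/12 = 2.521×10^4 mm⁴
I = 2.521×10^4 mm⁴ = 2.521×10^-8 m⁴
Effective length L_e = K·L = 1 × 1.28 = 1.280 m
P_cr = π²EI / L_e² = π² × 110×10⁹ × 2.521×10^-8 / 1.280² = 1.671×10^4 N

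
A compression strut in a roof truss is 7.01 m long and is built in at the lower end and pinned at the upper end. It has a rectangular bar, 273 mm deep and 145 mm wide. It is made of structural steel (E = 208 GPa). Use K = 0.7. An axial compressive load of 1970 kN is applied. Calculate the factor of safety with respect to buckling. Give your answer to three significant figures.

Buckling occurs about the weak axis: I_min = h·b³/12 with b = 145 mm (the shorter side).
I_min = 273×145³/12 = 6.936×10^7 mm⁴
I = 6.936×10^7 mm⁴ = 6.936×10^-5 m⁴
Effective length L_e = K·L = 0.7 × 7.01 = 4.907 m
P_cr = π²EI / L_e² = π² × 208×10⁹ × 6.936×10^-5 / 4.907² = 5.913×10^6 N
Factor of safety n = P_cr / P = 5913.1 / 1970 = 3.00

n ≈ 3.00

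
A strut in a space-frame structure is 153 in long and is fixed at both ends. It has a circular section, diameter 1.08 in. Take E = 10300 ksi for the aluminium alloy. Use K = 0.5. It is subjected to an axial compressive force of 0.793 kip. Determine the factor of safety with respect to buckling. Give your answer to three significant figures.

n ≈ 1.46

I = πd⁴/64 = π×1.08⁴/64 = 6.678×10^-2 in⁴
Effective length L_e = K·L = 0.5 × 153 = 76.50 in
P_cr = π²EI / L_e² = π² × 10300×10³ × 6.678×10^-2 / 76.50² = 1.160×10^3 lb
Factor of safety n = P_cr / P = 1.1601 / 0.793 = 1.46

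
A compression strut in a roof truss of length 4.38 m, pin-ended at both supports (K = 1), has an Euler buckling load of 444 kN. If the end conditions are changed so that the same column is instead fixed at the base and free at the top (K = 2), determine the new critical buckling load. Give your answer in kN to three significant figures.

P_cr ≈ 111 kN

P_cr ∝ 1/K², so P_cr,new = P_cr,old × (K_old/K_new)² = 444 × (1/2)²
= 444 × 0.2500 = 111 kN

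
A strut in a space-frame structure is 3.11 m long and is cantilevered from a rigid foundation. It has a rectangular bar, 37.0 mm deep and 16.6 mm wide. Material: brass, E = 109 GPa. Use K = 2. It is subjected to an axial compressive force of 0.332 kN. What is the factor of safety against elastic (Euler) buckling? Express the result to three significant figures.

Buckling occurs about the weak axis: I_min = h·b³/12 with b = 16.6 mm (the shorter side).
I_min = 37.0×16.6³/12 = 1.410×10^4 mm⁴
I = 1.410×10^4 mm⁴ = 1.410×10^-8 m⁴
Effective length L_e = K·L = 2 × 3.11 = 6.220 m
P_cr = π²EI / L_e² = π² × 109×10⁹ × 1.410×10^-8 / 6.220² = 392.2 N
Factor of safety n = P_cr / P = 0.39218 / 0.332 = 1.18

n ≈ 1.18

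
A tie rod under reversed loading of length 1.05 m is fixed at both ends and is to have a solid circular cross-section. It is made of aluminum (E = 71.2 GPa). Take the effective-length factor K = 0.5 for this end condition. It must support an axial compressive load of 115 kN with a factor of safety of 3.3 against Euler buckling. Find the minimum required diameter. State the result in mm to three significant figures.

d ≈ 41.7 mm

Required P_cr = n·P = 3.3 × 115 = 379.5 kN
L_e = K·L = 0.5 × 1.05 = 0.5250 m
Required I = P_cr·L_e²/(π²E) = 3.795×10^5 × 0.5250² / (π² × 7.12×10^10) = 1.489×10^-7 m⁴
I_req = 1.489×10^5 mm⁴
Solid circle: I = πd⁴/64  ⇒  d = (64I/π)^(1/4) = (64×1.489×10^5/π)^(1/4) = 41.7 mm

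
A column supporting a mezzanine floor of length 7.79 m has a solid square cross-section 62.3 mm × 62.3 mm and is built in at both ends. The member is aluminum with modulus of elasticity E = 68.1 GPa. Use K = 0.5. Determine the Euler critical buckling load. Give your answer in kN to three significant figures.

I = a⁴/12 = 62.3⁴/12 = 1.255×10^6 mm⁴
I = 1.255×10^6 mm⁴ = 1.255×10^-6 m⁴
Effective length L_e = K·L = 0.5 × 7.79 = 3.895 m
P_cr = π²EI / L_e² = π² × 68.1×10⁹ × 1.255×10^-6 / 3.895² = 5.562×10^4 N

P_cr ≈ 55.6 kN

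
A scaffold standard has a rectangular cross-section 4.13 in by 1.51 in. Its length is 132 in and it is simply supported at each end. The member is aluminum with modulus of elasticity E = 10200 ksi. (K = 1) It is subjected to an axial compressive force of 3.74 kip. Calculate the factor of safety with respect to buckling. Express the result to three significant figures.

n ≈ 1.83

Buckling occurs about the weak axis: I_min = h·b³/12 with b = 1.51 in (the shorter side).
I_min = 4.13×1.51³/12 = 1.185 in⁴
Effective length L_e = K·L = 1 × 132 = 132.0 in
P_cr = π²EI / L_e² = π² × 10200×10³ × 1.185 / 132.0² = 6.846×10^3 lb
Factor of safety n = P_cr / P = 6.8462 / 3.74 = 1.83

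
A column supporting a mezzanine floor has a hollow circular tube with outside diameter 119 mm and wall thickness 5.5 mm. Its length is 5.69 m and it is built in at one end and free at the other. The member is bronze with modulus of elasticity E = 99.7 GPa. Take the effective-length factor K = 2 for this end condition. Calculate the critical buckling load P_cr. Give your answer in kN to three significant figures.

Inner diameter d_i = 119 − 2×5.5 = 108.0 mm
I = π(d_o⁴ − d_i⁴)/64 = π(119⁴ − 108.0⁴)/64 = 3.165×10^6 mm⁴
I = 3.165×10^6 mm⁴ = 3.165×10^-6 m⁴
Effective length L_e = K·L = 2 × 5.69 = 11.38 m
P_cr = π²EI / L_e² = π² × 99.7×10⁹ × 3.165×10^-6 / 11.38² = 2.405×10^4 N

P_cr ≈ 24.1 kN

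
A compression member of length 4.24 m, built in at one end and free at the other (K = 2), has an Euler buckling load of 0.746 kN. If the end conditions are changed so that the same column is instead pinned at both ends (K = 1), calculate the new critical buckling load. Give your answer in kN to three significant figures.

P_cr ≈ 2.98 kN

P_cr ∝ 1/K², so P_cr,new = P_cr,old × (K_old/K_new)² = 0.746 × (2/1)²
= 0.746 × 4.000 = 2.98 kN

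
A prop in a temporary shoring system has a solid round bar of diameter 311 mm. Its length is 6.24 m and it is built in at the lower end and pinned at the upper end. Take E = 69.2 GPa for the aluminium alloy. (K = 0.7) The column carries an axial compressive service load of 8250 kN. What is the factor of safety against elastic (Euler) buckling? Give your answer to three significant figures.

I = πd⁴/64 = π×311⁴/64 = 4.592×10^8 mm⁴
I = 4.592×10^8 mm⁴ = 4.592×10^-4 m⁴
Effective length L_e = K·L = 0.7 × 6.24 = 4.368 m
P_cr = π²EI / L_e² = π² × 69.2×10⁹ × 4.592×10^-4 / 4.368² = 1.644×10^7 N
Factor of safety n = P_cr / P = 16438 / 8250 = 1.99

n ≈ 1.99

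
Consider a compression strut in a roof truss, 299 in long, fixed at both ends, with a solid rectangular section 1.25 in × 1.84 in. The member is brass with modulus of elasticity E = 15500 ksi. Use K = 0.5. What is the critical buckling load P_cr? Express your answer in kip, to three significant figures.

Buckling occurs about the weak axis: I_min = h·b³/12 with b = 1.25 in (the shorter side).
I_min = 1.84×1.25³/12 = 0.2995 in⁴
Effective length L_e = K·L = 0.5 × 299 = 149.5 in
P_cr = π²EI / L_e² = π² × 15500×10³ × 0.2995 / 149.5² = 2.050×10^3 lb

P_cr ≈ 2.05 kip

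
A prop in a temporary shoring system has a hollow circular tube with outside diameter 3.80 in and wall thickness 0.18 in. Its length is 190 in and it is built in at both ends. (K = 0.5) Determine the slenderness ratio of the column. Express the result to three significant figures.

Inner diameter d_i = 3.80 − 2×0.18 = 3.440 in
I = π(d_o⁴ − d_i⁴)/64 = π(3.80⁴ − 3.440⁴)/64 = 3.361 in⁴
A = 2.047 in²;  r_min = √(I/A) = √(3.361/2.047) = 1.281 in
L_e = K·L = 0.5 × 190 = 95.00 in
λ = L_e / r_min = 95.000 / 1.281 = 74.1

λ ≈ 74.1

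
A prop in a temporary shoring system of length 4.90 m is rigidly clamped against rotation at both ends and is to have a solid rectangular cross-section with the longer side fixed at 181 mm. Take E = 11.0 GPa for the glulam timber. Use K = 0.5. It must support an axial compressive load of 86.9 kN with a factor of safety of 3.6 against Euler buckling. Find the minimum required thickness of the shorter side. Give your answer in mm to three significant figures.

b ≈ 105 mm

Required P_cr = n·P = 3.6 × 86.9 = 312.8 kN
L_e = K·L = 0.5 × 4.90 = 2.450 m
Required I = P_cr·L_e²/(π²E) = 3.128×10^5 × 2.450² / (π² × 1.10×10^10) = 1.730×10^-5 m⁴
I_req = 1.730×10^7 mm⁴
Rectangle, weak axis: I_min = h·b³/12 with h = 181 mm fixed  ⇒  b = (12I/h)^(1/3) = 105 mm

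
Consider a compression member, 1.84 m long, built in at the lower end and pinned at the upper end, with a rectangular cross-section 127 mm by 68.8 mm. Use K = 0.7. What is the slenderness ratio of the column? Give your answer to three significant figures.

For a rectangle r_min = b/√12 = 68.8/√12 = 19.86 mm
L_e = K·L = 0.7 × 1.84 m = 1.288 m = 1288.0 mm
λ = L_e / r_min = 1288.0 / 19.86 = 64.9

λ ≈ 64.9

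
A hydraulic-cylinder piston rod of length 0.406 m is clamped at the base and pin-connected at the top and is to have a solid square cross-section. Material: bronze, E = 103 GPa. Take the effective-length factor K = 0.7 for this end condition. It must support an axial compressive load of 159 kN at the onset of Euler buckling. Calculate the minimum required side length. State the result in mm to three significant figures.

L_e = K·L = 0.7 × 0.406 = 0.2842 m
Required I = P_cr·L_e²/(π²E) = 1.590×10^5 × 0.2842² / (π² × 1.03×10^11) = 1.263×10^-8 m⁴
I_req = 1.263×10^4 mm⁴
Solid square: I = a⁴/12  ⇒  a = (12I)^(1/4) = (12×1.263×10^4)^(1/4) = 19.7 mm

a ≈ 19.7 mm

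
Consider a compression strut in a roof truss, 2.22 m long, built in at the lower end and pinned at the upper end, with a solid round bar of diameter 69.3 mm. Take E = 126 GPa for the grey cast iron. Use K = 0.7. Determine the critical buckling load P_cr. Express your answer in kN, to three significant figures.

I = πd⁴/64 = π×69.3⁴/64 = 1.132×10^6 mm⁴
I = 1.132×10^6 mm⁴ = 1.132×10^-6 m⁴
Effective length L_e = K·L = 0.7 × 2.22 = 1.554 m
P_cr = π²EI / L_e² = π² × 126×10⁹ × 1.132×10^-6 / 1.554² = 5.830×10^5 N

P_cr ≈ 583 kN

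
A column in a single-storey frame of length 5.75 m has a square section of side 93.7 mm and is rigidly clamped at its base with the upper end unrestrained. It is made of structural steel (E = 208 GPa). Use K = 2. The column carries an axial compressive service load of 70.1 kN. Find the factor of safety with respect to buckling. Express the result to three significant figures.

n ≈ 1.42

I = a⁴/12 = 93.7⁴/12 = 6.424×10^6 mm⁴
I = 6.424×10^6 mm⁴ = 6.424×10^-6 m⁴
Effective length L_e = K·L = 2 × 5.75 = 11.50 m
P_cr = π²EI / L_e² = π² × 208×10⁹ × 6.424×10^-6 / 11.50² = 9.971×10^4 N
Factor of safety n = P_cr / P = 99.711 / 70.1 = 1.42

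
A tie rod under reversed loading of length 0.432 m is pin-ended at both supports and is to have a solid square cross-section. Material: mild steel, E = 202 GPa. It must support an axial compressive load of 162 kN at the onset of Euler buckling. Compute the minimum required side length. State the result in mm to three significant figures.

a ≈ 20.7 mm

L_e = K·L = 1 × 0.432 = 0.4320 m
Required I = P_cr·L_e²/(π²E) = 1.620×10^5 × 0.4320² / (π² × 2.02×10^11) = 1.516×10^-8 m⁴
I_req = 1.516×10^4 mm⁴
Solid square: I = a⁴/12  ⇒  a = (12I)^(1/4) = (12×1.516×10^4)^(1/4) = 20.7 mm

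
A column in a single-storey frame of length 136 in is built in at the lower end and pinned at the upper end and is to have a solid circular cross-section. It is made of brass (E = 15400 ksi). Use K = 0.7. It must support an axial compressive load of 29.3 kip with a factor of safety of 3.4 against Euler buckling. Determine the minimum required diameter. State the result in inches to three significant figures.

d ≈ 3.32 in

Required P_cr = n·P = 3.4 × 29.3 = 99.62 kip
L_e = K·L = 0.7 × 136 = 95.20 in
Required I = P_cr·L_e²/(π²E) = 9.962×10^4 × 95.20² / (π² × 1.54×10^7) = 5.940 in⁴
Solid circle: I = πd⁴/64  ⇒  d = (64I/π)^(1/4) = (64×5.940/π)^(1/4) = 3.32 in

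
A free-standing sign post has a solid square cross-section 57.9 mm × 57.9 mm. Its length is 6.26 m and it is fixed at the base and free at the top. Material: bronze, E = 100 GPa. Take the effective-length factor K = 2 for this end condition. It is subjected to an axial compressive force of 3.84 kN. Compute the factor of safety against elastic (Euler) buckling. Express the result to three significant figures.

I = a⁴/12 = 57.9⁴/12 = 9.366×10^5 mm⁴
I = 9.366×10^5 mm⁴ = 9.366×10^-7 m⁴
Effective length L_e = K·L = 2 × 6.26 = 12.52 m
P_cr = π²EI / L_e² = π² × 100×10⁹ × 9.366×10^-7 / 12.52² = 5.897×10^3 N
Factor of safety n = P_cr / P = 5.8969 / 3.84 = 1.54

n ≈ 1.54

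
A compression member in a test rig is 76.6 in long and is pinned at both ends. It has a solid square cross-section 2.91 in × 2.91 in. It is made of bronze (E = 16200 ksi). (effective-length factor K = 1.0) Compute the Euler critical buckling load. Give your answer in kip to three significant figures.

I = a⁴/12 = 2.91⁴/12 = 5.976 in⁴
Effective length L_e = K·L = 1 × 76.6 = 76.60 in
P_cr = π²EI / L_e² = π² × 16200×10³ × 5.976 / 76.60² = 1.628×10^5 lb

P_cr ≈ 163 kip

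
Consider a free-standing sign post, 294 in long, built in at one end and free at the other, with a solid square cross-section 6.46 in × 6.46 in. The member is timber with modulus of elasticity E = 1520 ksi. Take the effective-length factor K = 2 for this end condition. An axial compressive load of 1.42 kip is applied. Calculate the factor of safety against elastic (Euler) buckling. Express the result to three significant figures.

n ≈ 4.43

I = a⁴/12 = 6.46⁴/12 = 145.1 in⁴
Effective length L_e = K·L = 2 × 294 = 588.0 in
P_cr = π²EI / L_e² = π² × 1520×10³ × 145.1 / 588.0² = 6.297×10^3 lb
Factor of safety n = P_cr / P = 6.2971 / 1.42 = 4.43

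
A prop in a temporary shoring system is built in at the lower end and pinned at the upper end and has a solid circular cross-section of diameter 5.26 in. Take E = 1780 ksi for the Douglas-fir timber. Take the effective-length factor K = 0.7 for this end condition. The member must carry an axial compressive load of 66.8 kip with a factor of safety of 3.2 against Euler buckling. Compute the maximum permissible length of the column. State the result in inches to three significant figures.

I = πd⁴/64 = π×5.26⁴/64 = 37.58 in⁴
Required critical load P_cr = n·P = 3.2 × 66.8 = 213.8 kip = 2.138×10^5 lb
From P_cr = π²EI/(K·L)²:  L = (1/K)·√(π²EI/P_cr) = (1/0.7)·√(π²×1.78×10^6×37.58/2.138×10^5)
L = 79.4 in

L_max ≈ 79.4 in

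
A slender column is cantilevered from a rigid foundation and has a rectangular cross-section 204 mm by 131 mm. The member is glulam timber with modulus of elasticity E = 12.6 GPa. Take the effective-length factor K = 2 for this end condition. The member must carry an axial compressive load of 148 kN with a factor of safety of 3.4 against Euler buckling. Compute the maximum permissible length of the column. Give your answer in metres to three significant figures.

Buckling occurs about the weak axis: I_min = h·b³/12 with b = 131 mm (the shorter side).
I_min = 204×131³/12 = 3.822×10^7 mm⁴
I = 3.822×10^-5 m⁴
Required critical load P_cr = n·P = 3.4 × 148 = 503.2 kN = 5.032×10^5 N
From P_cr = π²EI/(K·L)²:  L = (1/K)·√(π²EI/P_cr) = (1/2)·√(π²×1.26×10^10×3.822×10^-5/5.032×10^5)
L = 1.54 m

L_max ≈ 1.54 m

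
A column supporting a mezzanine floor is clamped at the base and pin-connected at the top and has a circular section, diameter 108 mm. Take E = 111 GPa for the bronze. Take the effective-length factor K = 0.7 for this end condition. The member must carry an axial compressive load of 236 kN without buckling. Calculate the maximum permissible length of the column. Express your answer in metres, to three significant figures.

I = πd⁴/64 = π×108⁴/64 = 6.678×10^6 mm⁴
I = 6.678×10^-6 m⁴
At the buckling limit P_cr = P = 2.360×10^5 N
From P_cr = π²EI/(K·L)²:  L = (1/K)·√(π²EI/P_cr) = (1/0.7)·√(π²×1.11×10^11×6.678×10^-6/2.360×10^5)
L = 7.95 m

L_max ≈ 7.95 m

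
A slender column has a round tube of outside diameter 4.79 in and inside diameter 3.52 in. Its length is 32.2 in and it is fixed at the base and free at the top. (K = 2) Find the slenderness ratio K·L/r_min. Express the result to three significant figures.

d_o = 4.79 in, d_i = 3.52 in
I = π(d_o⁴ − d_i⁴)/64 = π(4.79⁴ − 3.520⁴)/64 = 18.31 in⁴
A = 8.289 in²;  r_min = √(I/A) = √(18.31/8.289) = 1.486 in
L_e = K·L = 2 × 32.2 = 64.40 in
λ = L_e / r_min = 64.400 / 1.486 = 43.3

λ ≈ 43.3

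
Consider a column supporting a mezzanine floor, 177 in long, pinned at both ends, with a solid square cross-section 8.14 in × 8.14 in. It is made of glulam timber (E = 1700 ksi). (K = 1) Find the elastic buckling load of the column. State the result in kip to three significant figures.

I = a⁴/12 = 8.14⁴/12 = 365.9 in⁴
Effective length L_e = K·L = 1 × 177 = 177.0 in
P_cr = π²EI / L_e² = π² × 1700×10³ × 365.9 / 177.0² = 1.959×10^5 lb

P_cr ≈ 196 kip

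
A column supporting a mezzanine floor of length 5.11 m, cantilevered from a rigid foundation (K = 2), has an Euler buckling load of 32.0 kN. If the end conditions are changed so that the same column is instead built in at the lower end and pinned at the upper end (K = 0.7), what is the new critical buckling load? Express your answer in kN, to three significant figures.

P_cr ∝ 1/K², so P_cr,new = P_cr,old × (K_old/K_new)² = 32.0 × (2/0.7)²
= 32.0 × 8.163 = 261 kN

P_cr ≈ 261 kN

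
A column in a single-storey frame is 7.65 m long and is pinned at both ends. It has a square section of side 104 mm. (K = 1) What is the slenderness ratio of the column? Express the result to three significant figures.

I = a⁴/12 = 104⁴/12 = 9.749×10^6 mm⁴
A = 1.082×10^4 mm²;  r_min = √(I/A) = √(9.749×10^6/1.082×10^4) = 30.02 mm
L_e = K·L = 1 × 7.65 m = 7.650 m = 7650.0 mm
λ = L_e / r_min = 7650.0 / 30.02 = 255

λ ≈ 255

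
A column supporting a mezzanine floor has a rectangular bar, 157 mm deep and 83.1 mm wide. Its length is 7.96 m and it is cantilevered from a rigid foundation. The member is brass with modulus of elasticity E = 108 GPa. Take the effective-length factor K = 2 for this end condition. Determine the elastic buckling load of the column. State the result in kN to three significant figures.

Buckling occurs about the weak axis: I_min = h·b³/12 with b = 83.1 mm (the shorter side).
I_min = 157×83.1³/12 = 7.508×10^6 mm⁴
I = 7.508×10^6 mm⁴ = 7.508×10^-6 m⁴
Effective length L_e = K·L = 2 × 7.96 = 15.92 m
P_cr = π²EI / L_e² = π² × 108×10⁹ × 7.508×10^-6 / 15.92² = 3.158×10^4 N

P_cr ≈ 31.6 kN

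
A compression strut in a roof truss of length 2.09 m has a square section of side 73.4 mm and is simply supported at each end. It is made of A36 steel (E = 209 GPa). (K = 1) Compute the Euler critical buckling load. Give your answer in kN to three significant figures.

I = a⁴/12 = 73.4⁴/12 = 2.419×10^6 mm⁴
I = 2.419×10^6 mm⁴ = 2.419×10^-6 m⁴
Effective length L_e = K·L = 1 × 2.09 = 2.090 m
P_cr = π²EI / L_e² = π² × 209×10⁹ × 2.419×10^-6 / 2.090² = 1.142×10^6 N

P_cr ≈ 1140 kN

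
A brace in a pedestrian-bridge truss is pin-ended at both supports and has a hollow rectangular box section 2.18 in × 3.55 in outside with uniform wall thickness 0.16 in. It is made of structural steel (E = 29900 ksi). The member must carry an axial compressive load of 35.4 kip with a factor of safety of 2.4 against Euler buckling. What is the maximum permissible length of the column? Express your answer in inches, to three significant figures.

L_max ≈ 68.0 in

Inner dimensions: h_i = 3.55 − 2×0.16 = 3.230 in, b_i = 2.18 − 2×0.16 = 1.860 in
Weak-axis I_min = (h_o·b_o³ − h_i·b_i³)/12 with b_o = 2.18, b_i = 1.860 in (shorter outer/inner sides).
I_min = (3.55×2.18³ − 3.230×1.860³)/12 = 1.333 in⁴
Required critical load P_cr = n·P = 2.4 × 35.4 = 84.96 kip = 8.496×10^4 lb
From P_cr = π²EI/(K·L)²:  L = (1/K)·√(π²EI/P_cr) = (1/1)·√(π²×2.99×10^7×1.333/8.496×10^4)
L = 68.0 in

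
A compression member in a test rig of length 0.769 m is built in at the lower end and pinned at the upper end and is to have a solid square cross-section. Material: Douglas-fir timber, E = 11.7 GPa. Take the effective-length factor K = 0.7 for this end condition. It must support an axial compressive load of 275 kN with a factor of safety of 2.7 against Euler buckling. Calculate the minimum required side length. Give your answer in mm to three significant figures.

a ≈ 68.8 mm

Required P_cr = n·P = 2.7 × 275 = 742.5 kN
L_e = K·L = 0.7 × 0.769 = 0.5383 m
Required I = P_cr·L_e²/(π²E) = 7.425×10^5 × 0.5383² / (π² × 1.17×10^10) = 1.863×10^-6 m⁴
I_req = 1.863×10^6 mm⁴
Solid square: I = a⁴/12  ⇒  a = (12I)^(1/4) = (12×1.863×10^6)^(1/4) = 68.8 mm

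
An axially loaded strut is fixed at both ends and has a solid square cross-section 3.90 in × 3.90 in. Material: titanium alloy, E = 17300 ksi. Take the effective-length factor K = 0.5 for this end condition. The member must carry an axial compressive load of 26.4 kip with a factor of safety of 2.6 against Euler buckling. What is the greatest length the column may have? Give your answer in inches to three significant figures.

I = a⁴/12 = 3.90⁴/12 = 19.28 in⁴
Required critical load P_cr = n·P = 2.6 × 26.4 = 68.64 kip = 6.864×10^4 lb
From P_cr = π²EI/(K·L)²:  L = (1/K)·√(π²EI/P_cr) = (1/0.5)·√(π²×1.73×10^7×19.28/6.864×10^4)
L = 438 in

L_max ≈ 438 in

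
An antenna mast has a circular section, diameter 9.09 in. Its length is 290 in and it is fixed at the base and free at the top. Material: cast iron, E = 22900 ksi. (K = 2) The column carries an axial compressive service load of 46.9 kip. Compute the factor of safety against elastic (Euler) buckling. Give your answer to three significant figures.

n ≈ 4.80

I = πd⁴/64 = π×9.09⁴/64 = 335.1 in⁴
Effective length L_e = K·L = 2 × 290 = 580.0 in
P_cr = π²EI / L_e² = π² × 22900×10³ × 335.1 / 580.0² = 2.252×10^5 lb
Factor of safety n = P_cr / P = 225.17 / 46.9 = 4.80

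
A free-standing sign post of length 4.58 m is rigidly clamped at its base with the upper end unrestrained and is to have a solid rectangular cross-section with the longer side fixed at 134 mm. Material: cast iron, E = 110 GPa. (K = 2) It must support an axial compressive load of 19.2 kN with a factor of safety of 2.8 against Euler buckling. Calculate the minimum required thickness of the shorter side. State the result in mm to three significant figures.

Required P_cr = n·P = 2.8 × 19.2 = 53.76 kN
L_e = K·L = 2 × 4.58 = 9.160 m
Required I = P_cr·L_e²/(π²E) = 5.376×10^4 × 9.160² / (π² × 1.10×10^11) = 4.155×10^-6 m⁴
I_req = 4.155×10^6 mm⁴
Rectangle, weak axis: I_min = h·b³/12 with h = 134 mm fixed  ⇒  b = (12I/h)^(1/3) = 71.9 mm

b ≈ 71.9 mm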